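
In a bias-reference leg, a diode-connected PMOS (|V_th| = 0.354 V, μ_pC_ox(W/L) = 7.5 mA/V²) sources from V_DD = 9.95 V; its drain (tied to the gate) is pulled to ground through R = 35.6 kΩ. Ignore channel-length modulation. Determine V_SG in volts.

With gate tied to drain, V_SG = V_SD ≥ V_SG − |V_th|, so the device is in saturation.
KCL at the drain: ½ k_p (V_SG − |V_th|)² = (V_DD − V_SG)/R.
Let x = V_SG − 0.354. Then 134 x² + x − 9.596 = 0, giving x = 0.264 V (positive root), so V_SG = 0.618 V.
I_D = (V_DD − V_SG)/R = (9.95 − 0.618) / 35.6 = 0.262 mA.

V_SG = 0.618 V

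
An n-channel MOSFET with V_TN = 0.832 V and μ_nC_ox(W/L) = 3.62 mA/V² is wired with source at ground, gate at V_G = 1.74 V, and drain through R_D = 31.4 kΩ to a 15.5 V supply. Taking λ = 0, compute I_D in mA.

V_GS = V_G = 1.74 V, so V_ov = 1.74 − 0.832 = 0.908 V.
Assume saturation: I_D = ½ k_n V_ov² = 0.5 × 3.62 × 0.908² = 1.49 mA, giving V_DS = V_DD − I_D R_D = 15.5 − 1.49 × 31.4 = -31.4 V.
But -31.4 V < V_ov = 0.908 V, so the device is actually in triode.
In triode I_D = k_n[V_ov V_DS − ½ V_DS²] and I_D = (V_DD − V_DS)/R_D. Equating: 56.8 V_DS² − 104.2 V_DS + 15.5 = 0, giving V_DS = 0.163 V (the root below V_ov).
I_D = (15.5 − 0.163) / 31.4 = 0.488 mA.

I_D = 0.488 mA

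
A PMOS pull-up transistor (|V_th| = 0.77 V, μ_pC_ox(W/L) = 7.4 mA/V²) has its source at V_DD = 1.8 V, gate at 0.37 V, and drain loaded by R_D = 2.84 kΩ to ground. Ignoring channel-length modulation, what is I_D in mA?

V_SG = V_DD − V_G = 1.8 − 0.37 = 1.43 V, so V_ov = 1.43 − 0.77 = 0.66 V.
Assume saturation: I_D = ½ k_p V_ov² = 0.5 × 7.4 × 0.66² = 1.61 mA, giving V_SD = V_DD − I_D R_D = 1.8 − 1.61 × 2.84 = -2.78 V.
But -2.78 V < V_ov = 0.66 V, so the device is actually in triode.
In triode I_D = k_p[V_ov V_SD − ½ V_SD²] and I_D = (V_DD − V_SD)/R_D. Equating: 10.5 V_SD² − 14.87 V_SD + 1.8 = 0, giving V_SD = 0.134 V (the root below V_ov).
I_D = (1.8 − 0.134) / 2.84 = 0.587 mA.

I_D = 0.587 mA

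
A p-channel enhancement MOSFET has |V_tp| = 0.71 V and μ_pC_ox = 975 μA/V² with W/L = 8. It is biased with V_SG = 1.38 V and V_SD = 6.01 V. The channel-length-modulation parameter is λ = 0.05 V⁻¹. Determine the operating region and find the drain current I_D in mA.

Saturation; I_D = 2.28 mA

k_p = μ_pC_ox · (W/L) = 7.8 mA/V².
V_ov = V_SG − |V_tp| = 1.38 − 0.71 = 0.67 V.
Since V_SD = 6.01 V ≥ V_ov = 0.67 V, the device is in saturation.
I_D = ½ k_p V_ov² (1 + λ V_SD) = 0.5 × 7.8 × 0.67² × (1 + 0.05 × 6.01) = 2.28 mA.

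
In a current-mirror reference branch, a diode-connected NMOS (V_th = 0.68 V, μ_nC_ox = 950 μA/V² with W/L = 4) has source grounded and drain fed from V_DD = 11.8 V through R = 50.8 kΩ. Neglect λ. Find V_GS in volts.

With gate tied to drain, V_GS = V_DS ≥ V_GS − V_th, so the device is in saturation.
k_n = μ_nC_ox · (W/L) = 3.8 mA/V².
KCL at the drain: ½ k_n (V_GS − V_th)² = (V_DD − V_GS)/R.
Let x = V_GS − 0.68. Then 96.5 x² + x − 11.12 = 0, giving x = 0.334 V (positive root), so V_GS = 1.01 V.
I_D = (V_DD − V_GS)/R = (11.8 − 1.01) / 50.8 = 0.212 mA.

V_GS = 1.01 V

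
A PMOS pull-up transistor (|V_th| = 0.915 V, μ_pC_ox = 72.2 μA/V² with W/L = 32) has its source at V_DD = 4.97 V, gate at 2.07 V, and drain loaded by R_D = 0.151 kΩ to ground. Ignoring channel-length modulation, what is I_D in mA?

V_SG = V_DD − V_G = 4.97 − 2.07 = 2.9 V, so V_ov = 2.9 − 0.915 = 1.98 V.
k_p = μ_pC_ox · (W/L) = 2.31 mA/V².
Assume saturation: I_D = ½ k_p V_ov² = 0.5 × 2.31 × 1.98² = 4.55 mA, giving V_SD = V_DD − I_D R_D = 4.97 − 4.55 × 0.151 = 4.28 V.
V_SD = 4.28 V ≥ V_ov = 1.98 V, confirming saturation.

I_D = 4.55 mA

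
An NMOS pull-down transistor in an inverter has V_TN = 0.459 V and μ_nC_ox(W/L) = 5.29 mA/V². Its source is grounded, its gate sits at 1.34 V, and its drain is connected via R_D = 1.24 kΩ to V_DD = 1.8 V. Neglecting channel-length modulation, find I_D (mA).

I_D = 1.20 mA

V_GS = V_G = 1.34 V, so V_ov = 1.34 − 0.459 = 0.881 V.
Assume saturation: I_D = ½ k_n V_ov² = 0.5 × 5.29 × 0.881² = 2.05 mA, giving V_DS = V_DD − I_D R_D = 1.8 − 2.05 × 1.24 = -0.746 V.
But -0.746 V < V_ov = 0.881 V, so the device is actually in triode.
In triode I_D = k_n[V_ov V_DS − ½ V_DS²] and I_D = (V_DD − V_DS)/R_D. Equating: 3.28 V_DS² − 6.779 V_DS + 1.8 = 0, giving V_DS = 0.313 V (the root below V_ov).
I_D = (1.8 − 0.313) / 1.24 = 1.2 mA.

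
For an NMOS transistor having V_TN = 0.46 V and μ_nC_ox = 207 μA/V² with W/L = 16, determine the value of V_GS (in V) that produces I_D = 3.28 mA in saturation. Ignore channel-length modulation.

k_n = μ_nC_ox · (W/L) = 3.312 mA/V².
In saturation I_D = ½ k_n (V_GS − V_TN)², so V_GS − V_TN = √(2 I_D / k_n) = √(2 × 3.28 / 3.312) = 1.41 V.
V_GS = 0.46 + 1.41 = 1.87 V.

V_GS = 1.87 V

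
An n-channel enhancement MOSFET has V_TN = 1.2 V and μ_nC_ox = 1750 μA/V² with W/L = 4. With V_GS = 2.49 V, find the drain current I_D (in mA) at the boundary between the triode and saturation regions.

At the boundary V_DS = V_ov = V_GS − V_TN = 2.49 − 1.2 = 1.29 V.
k_n = μ_nC_ox · (W/L) = 7 mA/V².
I_D = ½ k_n V_ov² = 0.5 × 7 × 1.29² = 5.82 mA.

I_D = 5.82 mA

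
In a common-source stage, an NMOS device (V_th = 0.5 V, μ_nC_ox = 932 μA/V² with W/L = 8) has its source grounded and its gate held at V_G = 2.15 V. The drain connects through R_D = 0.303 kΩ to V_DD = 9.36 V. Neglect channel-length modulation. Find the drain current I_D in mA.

V_GS = V_G = 2.15 V, so V_ov = 2.15 − 0.5 = 1.65 V.
k_n = μ_nC_ox · (W/L) = 7.456 mA/V².
Assume saturation: I_D = ½ k_n V_ov² = 0.5 × 7.456 × 1.65² = 10.1 mA, giving V_DS = V_DD − I_D R_D = 9.36 − 10.1 × 0.303 = 6.28 V.
V_DS = 6.28 V ≥ V_ov = 1.65 V, confirming saturation.

I_D = 10.1 mA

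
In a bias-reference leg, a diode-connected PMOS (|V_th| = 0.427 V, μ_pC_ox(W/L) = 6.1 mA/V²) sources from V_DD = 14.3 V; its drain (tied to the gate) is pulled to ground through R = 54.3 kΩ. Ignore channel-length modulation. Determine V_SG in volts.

With gate tied to drain, V_SG = V_SD ≥ V_SG − |V_th|, so the device is in saturation.
KCL at the drain: ½ k_p (V_SG − |V_th|)² = (V_DD − V_SG)/R.
Let x = V_SG − 0.427. Then 166 x² + x − 13.87 = 0, giving x = 0.286 V (positive root), so V_SG = 0.713 V.
I_D = (V_DD − V_SG)/R = (14.3 − 0.713) / 54.3 = 0.25 mA.

V_SG = 0.713 V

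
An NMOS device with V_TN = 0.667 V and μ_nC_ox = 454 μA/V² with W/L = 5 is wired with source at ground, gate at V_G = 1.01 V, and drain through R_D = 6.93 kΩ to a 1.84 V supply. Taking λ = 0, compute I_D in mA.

I_D = 0.134 mA

V_GS = V_G = 1.01 V, so V_ov = 1.01 − 0.667 = 0.343 V.
k_n = μ_nC_ox · (W/L) = 2.27 mA/V².
Assume saturation: I_D = ½ k_n V_ov² = 0.5 × 2.27 × 0.343² = 0.134 mA, giving V_DS = V_DD − I_D R_D = 1.84 − 0.134 × 6.93 = 0.915 V.
V_DS = 0.915 V ≥ V_ov = 0.343 V, confirming saturation.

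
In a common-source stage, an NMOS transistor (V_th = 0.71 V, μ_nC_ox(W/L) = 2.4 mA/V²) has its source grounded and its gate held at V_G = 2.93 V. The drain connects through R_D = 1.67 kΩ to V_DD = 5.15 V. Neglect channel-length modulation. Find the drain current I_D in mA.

V_GS = V_G = 2.93 V, so V_ov = 2.93 − 0.71 = 2.22 V.
Assume saturation: I_D = ½ k_n V_ov² = 0.5 × 2.4 × 2.22² = 5.91 mA, giving V_DS = V_DD − I_D R_D = 5.15 − 5.91 × 1.67 = -4.73 V.
But -4.73 V < V_ov = 2.22 V, so the device is actually in triode.
In triode I_D = k_n[V_ov V_DS − ½ V_DS²] and I_D = (V_DD − V_DS)/R_D. Equating: 2 V_DS² − 9.898 V_DS + 5.15 = 0, giving V_DS = 0.591 V (the root below V_ov).
I_D = (5.15 − 0.591) / 1.67 = 2.73 mA.

I_D = 2.73 mA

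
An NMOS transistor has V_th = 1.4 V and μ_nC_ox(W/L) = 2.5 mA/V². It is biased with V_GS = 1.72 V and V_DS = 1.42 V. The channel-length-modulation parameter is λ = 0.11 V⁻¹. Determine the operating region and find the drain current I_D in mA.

Saturation; I_D = 0.148 mA

V_ov = V_GS − V_th = 1.72 − 1.4 = 0.32 V.
Since V_DS = 1.42 V ≥ V_ov = 0.32 V, the device is in saturation.
I_D = ½ k_n V_ov² (1 + λ V_DS) = 0.5 × 2.5 × 0.32² × (1 + 0.11 × 1.42) = 0.148 mA.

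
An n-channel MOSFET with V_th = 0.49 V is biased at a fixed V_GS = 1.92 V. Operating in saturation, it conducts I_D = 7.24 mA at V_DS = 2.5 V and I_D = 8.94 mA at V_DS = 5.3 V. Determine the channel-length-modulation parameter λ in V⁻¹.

λ = 0.106 V⁻¹

With V_GS fixed, I_D ∝ (1 + λ V_DS) in saturation, so I_D2/I_D1 = (1 + λ V_DS2)/(1 + λ V_DS1).
8.94/7.24 = 1.235 = (1 + 5.3 λ)/(1 + 2.5 λ).
Solving: λ (I_D1 V_DS2 − I_D2 V_DS1) = I_D2 − I_D1, so λ = (8.94 − 7.24) / (7.24 × 5.3 − 8.94 × 2.5) = 1.7 / 16 = 0.106 V⁻¹.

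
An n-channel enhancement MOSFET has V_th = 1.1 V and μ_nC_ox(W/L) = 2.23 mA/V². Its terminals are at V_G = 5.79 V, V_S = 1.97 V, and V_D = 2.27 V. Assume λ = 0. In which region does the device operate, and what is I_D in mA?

Triode; I_D = 1.72 mA

V_GS = V_G − V_S = 5.79 − 1.97 = 3.82 V; V_DS = V_D − V_S = 2.27 − 1.97 = 0.3 V.
V_ov = V_GS − V_th = 3.82 − 1.1 = 2.72 V.
Since V_DS = 0.3 V < V_ov = 2.72 V, the device is in the triode region.
I_D = k_n [V_ov · V_DS − ½ V_DS²] = 2.23 × [2.72 × 0.3 − 0.5 × 0.3²] = 1.72 mA.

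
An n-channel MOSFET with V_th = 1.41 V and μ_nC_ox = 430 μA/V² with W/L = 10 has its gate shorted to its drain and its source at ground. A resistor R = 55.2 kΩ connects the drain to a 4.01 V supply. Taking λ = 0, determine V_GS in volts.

With gate tied to drain, V_GS = V_DS ≥ V_GS − V_th, so the device is in saturation.
k_n = μ_nC_ox · (W/L) = 4.3 mA/V².
KCL at the drain: ½ k_n (V_GS − V_th)² = (V_DD − V_GS)/R.
Let x = V_GS − 1.41. Then 119 x² + x − 2.6 = 0, giving x = 0.144 V (positive root), so V_GS = 1.55 V.
I_D = (V_DD − V_GS)/R = (4.01 − 1.55) / 55.2 = 0.0445 mA.

V_GS = 1.55 V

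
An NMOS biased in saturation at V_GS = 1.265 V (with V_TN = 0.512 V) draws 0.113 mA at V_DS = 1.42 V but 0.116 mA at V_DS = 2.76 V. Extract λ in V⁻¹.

λ = 0.0204 V⁻¹

With V_GS fixed, I_D ∝ (1 + λ V_DS) in saturation, so I_D2/I_D1 = (1 + λ V_DS2)/(1 + λ V_DS1).
0.116/0.113 = 1.027 = (1 + 2.76 λ)/(1 + 1.42 λ).
Solving: λ (I_D1 V_DS2 − I_D2 V_DS1) = I_D2 − I_D1, so λ = (0.116 − 0.113) / (0.113 × 2.76 − 0.116 × 1.42) = 0.003 / 0.147 = 0.0204 V⁻¹.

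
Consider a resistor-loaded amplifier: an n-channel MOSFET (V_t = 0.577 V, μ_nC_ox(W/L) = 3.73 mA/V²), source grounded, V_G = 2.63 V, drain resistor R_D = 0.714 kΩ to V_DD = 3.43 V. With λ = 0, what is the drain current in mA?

V_GS = V_G = 2.63 V, so V_ov = 2.63 − 0.577 = 2.05 V.
Assume saturation: I_D = ½ k_n V_ov² = 0.5 × 3.73 × 2.05² = 7.86 mA, giving V_DS = V_DD − I_D R_D = 3.43 − 7.86 × 0.714 = -2.18 V.
But -2.18 V < V_ov = 2.05 V, so the device is actually in triode.
In triode I_D = k_n[V_ov V_DS − ½ V_DS²] and I_D = (V_DD − V_DS)/R_D. Equating: 1.33 V_DS² − 6.468 V_DS + 3.43 = 0, giving V_DS = 0.606 V (the root below V_ov).
I_D = (3.43 − 0.606) / 0.714 = 3.96 mA.

I_D = 3.96 mA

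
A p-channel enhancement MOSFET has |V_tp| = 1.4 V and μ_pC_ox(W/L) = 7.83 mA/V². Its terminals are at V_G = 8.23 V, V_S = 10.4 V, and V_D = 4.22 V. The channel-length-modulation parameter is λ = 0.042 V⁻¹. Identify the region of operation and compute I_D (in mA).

Saturation; I_D = 2.92 mA

V_SG = V_S − V_G = 10.4 − 8.23 = 2.17 V; V_SD = V_S − V_D = 10.4 − 4.22 = 6.18 V.
V_ov = V_SG − |V_tp| = 2.17 − 1.4 = 0.77 V.
Since V_SD = 6.18 V ≥ V_ov = 0.77 V, the device is in saturation.
I_D = ½ k_p V_ov² (1 + λ V_SD) = 0.5 × 7.83 × 0.77² × (1 + 0.042 × 6.18) = 2.92 mA.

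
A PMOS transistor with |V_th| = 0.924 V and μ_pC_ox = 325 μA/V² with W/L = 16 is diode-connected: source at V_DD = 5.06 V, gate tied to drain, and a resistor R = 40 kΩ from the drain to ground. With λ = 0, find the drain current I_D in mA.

With gate tied to drain, V_SG = V_SD ≥ V_SG − |V_th|, so the device is in saturation.
k_p = μ_pC_ox · (W/L) = 5.2 mA/V².
KCL at the drain: ½ k_p (V_SG − |V_th|)² = (V_DD − V_SG)/R.
Let x = V_SG − 0.924. Then 104 x² + x − 4.136 = 0, giving x = 0.195 V (positive root), so V_SG = 1.12 V.
I_D = (V_DD − V_SG)/R = (5.06 − 1.12) / 40 = 0.0985 mA.

I_D = 0.0985 mA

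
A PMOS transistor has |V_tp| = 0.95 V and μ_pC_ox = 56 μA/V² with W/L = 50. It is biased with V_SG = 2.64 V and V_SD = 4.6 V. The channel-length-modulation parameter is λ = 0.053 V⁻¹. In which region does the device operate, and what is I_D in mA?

k_p = μ_pC_ox · (W/L) = 2.8 mA/V².
V_ov = V_SG − |V_tp| = 2.64 − 0.95 = 1.69 V.
Since V_SD = 4.6 V ≥ V_ov = 1.69 V, the device is in saturation.
I_D = ½ k_p V_ov² (1 + λ V_SD) = 0.5 × 2.8 × 1.69² × (1 + 0.053 × 4.6) = 4.97 mA.

Saturation; I_D = 4.97 mA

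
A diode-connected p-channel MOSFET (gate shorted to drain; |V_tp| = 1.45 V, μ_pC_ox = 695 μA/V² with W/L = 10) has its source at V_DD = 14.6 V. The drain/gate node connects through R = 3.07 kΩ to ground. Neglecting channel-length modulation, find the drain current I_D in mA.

With gate tied to drain, V_SG = V_SD ≥ V_SG − |V_tp|, so the device is in saturation.
k_p = μ_pC_ox · (W/L) = 6.95 mA/V².
KCL at the drain: ½ k_p (V_SG − |V_tp|)² = (V_DD − V_SG)/R.
Let x = V_SG − 1.45. Then 10.7 x² + x − 13.15 = 0, giving x = 1.06 V (positive root), so V_SG = 2.51 V.
I_D = (V_DD − V_SG)/R = (14.6 − 2.51) / 3.07 = 3.94 mA.

I_D = 3.94 mA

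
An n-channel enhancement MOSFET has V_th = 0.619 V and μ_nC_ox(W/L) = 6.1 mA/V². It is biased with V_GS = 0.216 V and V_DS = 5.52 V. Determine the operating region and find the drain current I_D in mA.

Cutoff; I_D = 0 mA

V_GS = 0.216 V < V_th = 0.619 V, so the transistor is in cutoff.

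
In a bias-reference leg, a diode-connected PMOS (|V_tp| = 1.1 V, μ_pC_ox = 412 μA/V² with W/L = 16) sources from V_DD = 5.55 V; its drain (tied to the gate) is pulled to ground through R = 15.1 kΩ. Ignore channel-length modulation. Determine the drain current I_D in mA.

With gate tied to drain, V_SG = V_SD ≥ V_SG − |V_tp|, so the device is in saturation.
k_p = μ_pC_ox · (W/L) = 6.592 mA/V².
KCL at the drain: ½ k_p (V_SG − |V_tp|)² = (V_DD − V_SG)/R.
Let x = V_SG − 1.1. Then 49.8 x² + x − 4.45 = 0, giving x = 0.289 V (positive root), so V_SG = 1.39 V.
I_D = (V_DD − V_SG)/R = (5.55 − 1.39) / 15.1 = 0.276 mA.

I_D = 0.276 mA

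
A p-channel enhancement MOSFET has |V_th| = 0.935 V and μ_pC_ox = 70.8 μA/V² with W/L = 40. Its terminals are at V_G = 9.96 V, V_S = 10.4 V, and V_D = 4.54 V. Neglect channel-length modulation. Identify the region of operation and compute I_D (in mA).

V_SG = V_S − V_G = 10.4 − 9.96 = 0.44 V; V_SD = V_S − V_D = 10.4 − 4.54 = 5.86 V.
V_SG = 0.44 V < |V_th| = 0.935 V, so the transistor is in cutoff.

Cutoff; I_D = 0 mA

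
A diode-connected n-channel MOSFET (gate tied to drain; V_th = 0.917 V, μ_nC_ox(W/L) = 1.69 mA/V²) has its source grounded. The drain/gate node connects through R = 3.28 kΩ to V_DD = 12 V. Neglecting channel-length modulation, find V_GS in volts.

V_GS = 2.74 V

With gate tied to drain, V_GS = V_DS ≥ V_GS − V_th, so the device is in saturation.
KCL at the drain: ½ k_n (V_GS − V_th)² = (V_DD − V_GS)/R.
Let x = V_GS − 0.917. Then 2.77 x² + x − 11.08 = 0, giving x = 1.83 V (positive root), so V_GS = 2.74 V.
I_D = (V_DD − V_GS)/R = (12 − 2.74) / 3.28 = 2.82 mA.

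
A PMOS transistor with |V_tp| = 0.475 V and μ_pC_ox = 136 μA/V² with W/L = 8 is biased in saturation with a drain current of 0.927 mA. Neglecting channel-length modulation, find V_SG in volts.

V_SG = 1.78 V

k_p = μ_pC_ox · (W/L) = 1.088 mA/V².
In saturation I_D = ½ k_p (V_SG − |V_tp|)², so V_SG − |V_tp| = √(2 I_D / k_p) = √(2 × 0.927 / 1.088) = 1.31 V.
V_SG = 0.475 + 1.31 = 1.78 V.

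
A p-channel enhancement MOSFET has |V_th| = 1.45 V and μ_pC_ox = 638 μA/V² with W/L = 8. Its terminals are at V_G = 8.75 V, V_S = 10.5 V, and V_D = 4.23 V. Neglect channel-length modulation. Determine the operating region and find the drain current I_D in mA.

Saturation; I_D = 0.230 mA

V_SG = V_S − V_G = 10.5 − 8.75 = 1.75 V; V_SD = V_S − V_D = 10.5 − 4.23 = 6.27 V.
k_p = μ_pC_ox · (W/L) = 5.104 mA/V².
V_ov = V_SG − |V_th| = 1.75 − 1.45 = 0.3 V.
Since V_SD = 6.27 V ≥ V_ov = 0.3 V, the device is in saturation.
I_D = ½ k_p V_ov² = 0.5 × 5.104 × 0.3² = 0.23 mA.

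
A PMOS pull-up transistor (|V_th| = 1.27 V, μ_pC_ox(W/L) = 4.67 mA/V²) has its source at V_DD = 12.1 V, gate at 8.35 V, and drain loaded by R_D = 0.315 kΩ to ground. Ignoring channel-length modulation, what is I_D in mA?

I_D = 14.4 mA

V_SG = V_DD − V_G = 12.1 − 8.35 = 3.75 V, so V_ov = 3.75 − 1.27 = 2.48 V.
Assume saturation: I_D = ½ k_p V_ov² = 0.5 × 4.67 × 2.48² = 14.4 mA, giving V_SD = V_DD − I_D R_D = 12.1 − 14.4 × 0.315 = 7.58 V.
V_SD = 7.58 V ≥ V_ov = 2.48 V, confirming saturation.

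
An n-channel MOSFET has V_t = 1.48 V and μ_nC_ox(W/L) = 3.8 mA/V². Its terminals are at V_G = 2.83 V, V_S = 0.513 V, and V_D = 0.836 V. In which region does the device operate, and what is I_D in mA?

V_GS = V_G − V_S = 2.83 − 0.513 = 2.32 V; V_DS = V_D − V_S = 0.836 − 0.513 = 0.323 V.
V_ov = V_GS − V_t = 2.32 − 1.48 = 0.837 V.
Since V_DS = 0.323 V < V_ov = 0.837 V, the device is in the triode region.
I_D = k_n [V_ov · V_DS − ½ V_DS²] = 3.8 × [0.837 × 0.323 − 0.5 × 0.323²] = 0.829 mA.

Triode; I_D = 0.829 mA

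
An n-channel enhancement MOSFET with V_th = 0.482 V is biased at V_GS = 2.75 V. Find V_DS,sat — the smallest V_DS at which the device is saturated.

V_DS,sat = 2.27 V

The boundary between triode and saturation is V_DS = V_GS − V_th = V_ov.
V_ov = 2.75 − 0.482 = 2.27 V.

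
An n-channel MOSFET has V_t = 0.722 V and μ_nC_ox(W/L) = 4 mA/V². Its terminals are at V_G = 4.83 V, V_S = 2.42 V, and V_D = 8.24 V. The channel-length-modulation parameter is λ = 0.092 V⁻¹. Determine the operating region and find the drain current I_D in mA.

V_GS = V_G − V_S = 4.83 − 2.42 = 2.41 V; V_DS = V_D − V_S = 8.24 − 2.42 = 5.82 V.
V_ov = V_GS − V_t = 2.41 − 0.722 = 1.69 V.
Since V_DS = 5.82 V ≥ V_ov = 1.69 V, the device is in saturation.
I_D = ½ k_n V_ov² (1 + λ V_DS) = 0.5 × 4 × 1.69² × (1 + 0.092 × 5.82) = 8.75 mA.

Saturation; I_D = 8.75 mA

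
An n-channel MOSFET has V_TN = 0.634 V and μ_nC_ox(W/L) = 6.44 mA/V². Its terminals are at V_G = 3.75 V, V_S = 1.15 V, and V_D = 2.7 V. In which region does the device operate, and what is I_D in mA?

Triode; I_D = 11.9 mA

V_GS = V_G − V_S = 3.75 − 1.15 = 2.6 V; V_DS = V_D − V_S = 2.7 − 1.15 = 1.55 V.
V_ov = V_GS − V_TN = 2.6 − 0.634 = 1.97 V.
Since V_DS = 1.55 V < V_ov = 1.97 V, the device is in the triode region.
I_D = k_n [V_ov · V_DS − ½ V_DS²] = 6.44 × [1.97 × 1.55 − 0.5 × 1.55²] = 11.9 mA.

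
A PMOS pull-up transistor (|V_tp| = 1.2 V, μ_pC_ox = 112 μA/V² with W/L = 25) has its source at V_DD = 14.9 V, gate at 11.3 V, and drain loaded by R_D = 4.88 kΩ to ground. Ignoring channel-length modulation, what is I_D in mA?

I_D = 2.95 mA

V_SG = V_DD − V_G = 14.9 − 11.3 = 3.6 V, so V_ov = 3.6 − 1.2 = 2.4 V.
k_p = μ_pC_ox · (W/L) = 2.8 mA/V².
Assume saturation: I_D = ½ k_p V_ov² = 0.5 × 2.8 × 2.4² = 8.06 mA, giving V_SD = V_DD − I_D R_D = 14.9 − 8.06 × 4.88 = -24.5 V.
But -24.5 V < V_ov = 2.4 V, so the device is actually in triode.
In triode I_D = k_p[V_ov V_SD − ½ V_SD²] and I_D = (V_DD − V_SD)/R_D. Equating: 6.83 V_SD² − 33.79 V_SD + 14.9 = 0, giving V_SD = 0.489 V (the root below V_ov).
I_D = (14.9 − 0.489) / 4.88 = 2.95 mA.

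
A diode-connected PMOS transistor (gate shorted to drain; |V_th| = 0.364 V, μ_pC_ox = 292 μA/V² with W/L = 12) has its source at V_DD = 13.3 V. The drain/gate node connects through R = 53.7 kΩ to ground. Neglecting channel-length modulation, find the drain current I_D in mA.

I_D = 0.234 mA

With gate tied to drain, V_SG = V_SD ≥ V_SG − |V_th|, so the device is in saturation.
k_p = μ_pC_ox · (W/L) = 3.504 mA/V².
KCL at the drain: ½ k_p (V_SG − |V_th|)² = (V_DD − V_SG)/R.
Let x = V_SG − 0.364. Then 94.1 x² + x − 12.94 = 0, giving x = 0.366 V (positive root), so V_SG = 0.73 V.
I_D = (V_DD − V_SG)/R = (13.3 − 0.73) / 53.7 = 0.234 mA.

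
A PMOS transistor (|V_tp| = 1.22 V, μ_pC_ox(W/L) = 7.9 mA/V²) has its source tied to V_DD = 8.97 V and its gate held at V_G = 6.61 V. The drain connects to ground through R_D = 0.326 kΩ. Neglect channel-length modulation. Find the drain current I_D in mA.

I_D = 5.13 mA

V_SG = V_DD − V_G = 8.97 − 6.61 = 2.36 V, so V_ov = 2.36 − 1.22 = 1.14 V.
Assume saturation: I_D = ½ k_p V_ov² = 0.5 × 7.9 × 1.14² = 5.13 mA, giving V_SD = V_DD − I_D R_D = 8.97 − 5.13 × 0.326 = 7.3 V.
V_SD = 7.3 V ≥ V_ov = 1.14 V, confirming saturation.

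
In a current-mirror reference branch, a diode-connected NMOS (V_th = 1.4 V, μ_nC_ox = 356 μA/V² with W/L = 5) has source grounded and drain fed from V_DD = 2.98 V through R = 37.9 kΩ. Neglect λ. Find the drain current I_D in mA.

With gate tied to drain, V_GS = V_DS ≥ V_GS − V_th, so the device is in saturation.
k_n = μ_nC_ox · (W/L) = 1.78 mA/V².
KCL at the drain: ½ k_n (V_GS − V_th)² = (V_DD − V_GS)/R.
Let x = V_GS − 1.4. Then 33.7 x² + x − 1.58 = 0, giving x = 0.202 V (positive root), so V_GS = 1.6 V.
I_D = (V_DD − V_GS)/R = (2.98 − 1.6) / 37.9 = 0.0364 mA.

I_D = 0.0364 mA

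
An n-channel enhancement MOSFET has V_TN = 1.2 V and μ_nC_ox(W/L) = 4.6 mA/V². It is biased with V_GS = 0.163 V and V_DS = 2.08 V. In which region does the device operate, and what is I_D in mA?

Cutoff; I_D = 0 mA

V_GS = 0.163 V < V_TN = 1.2 V, so the transistor is in cutoff.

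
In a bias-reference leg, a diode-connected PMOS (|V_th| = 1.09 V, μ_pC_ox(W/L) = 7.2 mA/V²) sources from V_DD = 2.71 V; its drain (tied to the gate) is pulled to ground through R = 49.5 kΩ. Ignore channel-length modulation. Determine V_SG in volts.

With gate tied to drain, V_SG = V_SD ≥ V_SG − |V_th|, so the device is in saturation.
KCL at the drain: ½ k_p (V_SG − |V_th|)² = (V_DD − V_SG)/R.
Let x = V_SG − 1.09. Then 178 x² + x − 1.62 = 0, giving x = 0.0926 V (positive root), so V_SG = 1.18 V.
I_D = (V_DD − V_SG)/R = (2.71 − 1.18) / 49.5 = 0.0309 mA.

V_SG = 1.18 V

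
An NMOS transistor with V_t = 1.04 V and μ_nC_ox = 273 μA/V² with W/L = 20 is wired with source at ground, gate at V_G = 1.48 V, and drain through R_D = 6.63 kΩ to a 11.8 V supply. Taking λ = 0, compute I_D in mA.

V_GS = V_G = 1.48 V, so V_ov = 1.48 − 1.04 = 0.44 V.
k_n = μ_nC_ox · (W/L) = 5.46 mA/V².
Assume saturation: I_D = ½ k_n V_ov² = 0.5 × 5.46 × 0.44² = 0.529 mA, giving V_DS = V_DD − I_D R_D = 11.8 − 0.529 × 6.63 = 8.3 V.
V_DS = 8.3 V ≥ V_ov = 0.44 V, confirming saturation.

I_D = 0.529 mA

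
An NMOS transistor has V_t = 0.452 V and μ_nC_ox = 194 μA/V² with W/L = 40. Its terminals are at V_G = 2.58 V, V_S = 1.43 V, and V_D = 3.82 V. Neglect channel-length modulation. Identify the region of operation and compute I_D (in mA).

Saturation; I_D = 1.89 mA

V_GS = V_G − V_S = 2.58 − 1.43 = 1.15 V; V_DS = V_D − V_S = 3.82 − 1.43 = 2.39 V.
k_n = μ_nC_ox · (W/L) = 7.76 mA/V².
V_ov = V_GS − V_t = 1.15 − 0.452 = 0.698 V.
Since V_DS = 2.39 V ≥ V_ov = 0.698 V, the device is in saturation.
I_D = ½ k_n V_ov² = 0.5 × 7.76 × 0.698² = 1.89 mA.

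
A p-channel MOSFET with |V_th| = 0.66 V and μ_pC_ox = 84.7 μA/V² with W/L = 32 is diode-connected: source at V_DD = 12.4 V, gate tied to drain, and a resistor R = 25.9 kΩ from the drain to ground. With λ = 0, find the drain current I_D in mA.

I_D = 0.431 mA

With gate tied to drain, V_SG = V_SD ≥ V_SG − |V_th|, so the device is in saturation.
k_p = μ_pC_ox · (W/L) = 2.71 mA/V².
KCL at the drain: ½ k_p (V_SG − |V_th|)² = (V_DD − V_SG)/R.
Let x = V_SG − 0.66. Then 35.1 x² + x − 11.74 = 0, giving x = 0.564 V (positive root), so V_SG = 1.22 V.
I_D = (V_DD − V_SG)/R = (12.4 − 1.22) / 25.9 = 0.431 mA.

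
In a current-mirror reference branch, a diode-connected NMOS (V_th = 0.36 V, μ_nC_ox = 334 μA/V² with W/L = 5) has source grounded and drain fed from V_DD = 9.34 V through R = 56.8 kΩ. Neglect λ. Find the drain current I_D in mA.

I_D = 0.151 mA

With gate tied to drain, V_GS = V_DS ≥ V_GS − V_th, so the device is in saturation.
k_n = μ_nC_ox · (W/L) = 1.67 mA/V².
KCL at the drain: ½ k_n (V_GS − V_th)² = (V_DD − V_GS)/R.
Let x = V_GS − 0.36. Then 47.4 x² + x − 8.98 = 0, giving x = 0.425 V (positive root), so V_GS = 0.785 V.
I_D = (V_DD − V_GS)/R = (9.34 − 0.785) / 56.8 = 0.151 mA.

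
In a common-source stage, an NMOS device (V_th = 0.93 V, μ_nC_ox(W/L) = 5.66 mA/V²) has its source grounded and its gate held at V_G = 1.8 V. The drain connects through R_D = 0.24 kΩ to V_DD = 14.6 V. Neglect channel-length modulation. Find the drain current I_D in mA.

I_D = 2.14 mA

V_GS = V_G = 1.8 V, so V_ov = 1.8 − 0.93 = 0.87 V.
Assume saturation: I_D = ½ k_n V_ov² = 0.5 × 5.66 × 0.87² = 2.14 mA, giving V_DS = V_DD − I_D R_D = 14.6 − 2.14 × 0.24 = 14.1 V.
V_DS = 14.1 V ≥ V_ov = 0.87 V, confirming saturation.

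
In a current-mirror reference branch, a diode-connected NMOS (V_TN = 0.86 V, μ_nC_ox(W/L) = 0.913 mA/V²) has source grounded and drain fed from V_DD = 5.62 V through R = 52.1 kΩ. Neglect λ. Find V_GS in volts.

V_GS = 1.29 V

With gate tied to drain, V_GS = V_DS ≥ V_GS − V_TN, so the device is in saturation.
KCL at the drain: ½ k_n (V_GS − V_TN)² = (V_DD − V_GS)/R.
Let x = V_GS − 0.86. Then 23.8 x² + x − 4.76 = 0, giving x = 0.427 V (positive root), so V_GS = 1.29 V.
I_D = (V_DD − V_GS)/R = (5.62 − 1.29) / 52.1 = 0.0832 mA.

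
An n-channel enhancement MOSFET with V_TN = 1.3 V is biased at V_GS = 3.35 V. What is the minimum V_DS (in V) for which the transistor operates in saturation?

V_DS,sat = 2.05 V

The boundary between triode and saturation is V_DS = V_GS − V_TN = V_ov.
V_ov = 3.35 − 1.3 = 2.05 V.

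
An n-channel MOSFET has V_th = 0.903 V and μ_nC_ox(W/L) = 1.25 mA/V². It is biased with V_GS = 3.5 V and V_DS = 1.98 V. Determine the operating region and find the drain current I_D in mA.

V_ov = V_GS − V_th = 3.5 − 0.903 = 2.6 V.
Since V_DS = 1.98 V < V_ov = 2.6 V, the device is in the triode region.
I_D = k_n [V_ov · V_DS − ½ V_DS²] = 1.25 × [2.6 × 1.98 − 0.5 × 1.98²] = 3.98 mA.

Triode; I_D = 3.98 mA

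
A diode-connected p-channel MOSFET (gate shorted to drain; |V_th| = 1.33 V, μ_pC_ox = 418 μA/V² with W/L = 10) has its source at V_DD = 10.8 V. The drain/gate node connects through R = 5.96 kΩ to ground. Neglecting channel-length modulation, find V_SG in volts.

With gate tied to drain, V_SG = V_SD ≥ V_SG − |V_th|, so the device is in saturation.
k_p = μ_pC_ox · (W/L) = 4.18 mA/V².
KCL at the drain: ½ k_p (V_SG − |V_th|)² = (V_DD − V_SG)/R.
Let x = V_SG − 1.33. Then 12.5 x² + x − 9.47 = 0, giving x = 0.833 V (positive root), so V_SG = 2.16 V.
I_D = (V_DD − V_SG)/R = (10.8 − 2.16) / 5.96 = 1.45 mA.

V_SG = 2.16 V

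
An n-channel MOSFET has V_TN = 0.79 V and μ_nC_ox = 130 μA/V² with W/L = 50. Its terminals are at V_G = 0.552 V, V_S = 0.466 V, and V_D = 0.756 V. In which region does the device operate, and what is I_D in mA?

Cutoff; I_D = 0 mA

V_GS = V_G − V_S = 0.552 − 0.466 = 0.086 V; V_DS = V_D − V_S = 0.756 − 0.466 = 0.29 V.
V_GS = 0.086 V < V_TN = 0.79 V, so the transistor is in cutoff.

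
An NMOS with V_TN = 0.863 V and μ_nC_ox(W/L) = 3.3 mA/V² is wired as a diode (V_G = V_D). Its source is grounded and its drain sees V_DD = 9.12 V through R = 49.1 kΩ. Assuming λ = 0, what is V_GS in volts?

With gate tied to drain, V_GS = V_DS ≥ V_GS − V_TN, so the device is in saturation.
KCL at the drain: ½ k_n (V_GS − V_TN)² = (V_DD − V_GS)/R.
Let x = V_GS − 0.863. Then 81 x² + x − 8.257 = 0, giving x = 0.313 V (positive root), so V_GS = 1.18 V.
I_D = (V_DD − V_GS)/R = (9.12 − 1.18) / 49.1 = 0.162 mA.

V_GS = 1.18 V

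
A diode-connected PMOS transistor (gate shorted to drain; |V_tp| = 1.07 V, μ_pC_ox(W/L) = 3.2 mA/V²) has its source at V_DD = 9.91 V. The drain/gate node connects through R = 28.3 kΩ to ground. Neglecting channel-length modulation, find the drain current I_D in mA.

I_D = 0.297 mA

With gate tied to drain, V_SG = V_SD ≥ V_SG − |V_tp|, so the device is in saturation.
KCL at the drain: ½ k_p (V_SG − |V_tp|)² = (V_DD − V_SG)/R.
Let x = V_SG − 1.07. Then 45.3 x² + x − 8.84 = 0, giving x = 0.431 V (positive root), so V_SG = 1.5 V.
I_D = (V_DD − V_SG)/R = (9.91 − 1.5) / 28.3 = 0.297 mA.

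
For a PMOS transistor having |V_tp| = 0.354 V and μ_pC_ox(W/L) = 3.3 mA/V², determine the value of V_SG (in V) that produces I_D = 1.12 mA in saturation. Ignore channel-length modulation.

In saturation I_D = ½ k_p (V_SG − |V_tp|)², so V_SG − |V_tp| = √(2 I_D / k_p) = √(2 × 1.12 / 3.3) = 0.824 V.
V_SG = 0.354 + 0.824 = 1.18 V.

V_SG = 1.18 V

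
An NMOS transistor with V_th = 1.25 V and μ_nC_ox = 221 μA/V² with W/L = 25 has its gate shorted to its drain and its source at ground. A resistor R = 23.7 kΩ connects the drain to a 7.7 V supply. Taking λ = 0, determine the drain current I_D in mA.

With gate tied to drain, V_GS = V_DS ≥ V_GS − V_th, so the device is in saturation.
k_n = μ_nC_ox · (W/L) = 5.525 mA/V².
KCL at the drain: ½ k_n (V_GS − V_th)² = (V_DD − V_GS)/R.
Let x = V_GS − 1.25. Then 65.5 x² + x − 6.45 = 0, giving x = 0.306 V (positive root), so V_GS = 1.56 V.
I_D = (V_DD − V_GS)/R = (7.7 − 1.56) / 23.7 = 0.259 mA.

I_D = 0.259 mA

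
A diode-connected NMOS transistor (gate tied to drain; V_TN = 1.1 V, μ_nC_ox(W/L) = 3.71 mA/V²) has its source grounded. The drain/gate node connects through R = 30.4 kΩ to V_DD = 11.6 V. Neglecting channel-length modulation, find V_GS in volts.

V_GS = 1.52 V

With gate tied to drain, V_GS = V_DS ≥ V_GS − V_TN, so the device is in saturation.
KCL at the drain: ½ k_n (V_GS − V_TN)² = (V_DD − V_GS)/R.
Let x = V_GS − 1.1. Then 56.4 x² + x − 10.5 = 0, giving x = 0.423 V (positive root), so V_GS = 1.52 V.
I_D = (V_DD − V_GS)/R = (11.6 − 1.52) / 30.4 = 0.331 mA.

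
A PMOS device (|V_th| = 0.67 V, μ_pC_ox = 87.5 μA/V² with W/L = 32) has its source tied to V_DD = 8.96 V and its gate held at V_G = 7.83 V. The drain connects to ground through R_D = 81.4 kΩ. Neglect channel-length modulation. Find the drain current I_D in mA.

I_D = 0.109 mA

V_SG = V_DD − V_G = 8.96 − 7.83 = 1.13 V, so V_ov = 1.13 − 0.67 = 0.46 V.
k_p = μ_pC_ox · (W/L) = 2.8 mA/V².
Assume saturation: I_D = ½ k_p V_ov² = 0.5 × 2.8 × 0.46² = 0.296 mA, giving V_SD = V_DD − I_D R_D = 8.96 − 0.296 × 81.4 = -15.2 V.
But -15.2 V < V_ov = 0.46 V, so the device is actually in triode.
In triode I_D = k_p[V_ov V_SD − ½ V_SD²] and I_D = (V_DD − V_SD)/R_D. Equating: 114 V_SD² − 105.8 V_SD + 8.96 = 0, giving V_SD = 0.0942 V (the root below V_ov).
I_D = (8.96 − 0.0942) / 81.4 = 0.109 mA.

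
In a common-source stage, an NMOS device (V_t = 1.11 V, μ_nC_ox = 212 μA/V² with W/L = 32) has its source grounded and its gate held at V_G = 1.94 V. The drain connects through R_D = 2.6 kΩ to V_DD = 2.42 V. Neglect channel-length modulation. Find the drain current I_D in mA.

V_GS = V_G = 1.94 V, so V_ov = 1.94 − 1.11 = 0.83 V.
k_n = μ_nC_ox · (W/L) = 6.784 mA/V².
Assume saturation: I_D = ½ k_n V_ov² = 0.5 × 6.784 × 0.83² = 2.34 mA, giving V_DS = V_DD − I_D R_D = 2.42 − 2.34 × 2.6 = -3.66 V.
But -3.66 V < V_ov = 0.83 V, so the device is actually in triode.
In triode I_D = k_n[V_ov V_DS − ½ V_DS²] and I_D = (V_DD − V_DS)/R_D. Equating: 8.82 V_DS² − 15.64 V_DS + 2.42 = 0, giving V_DS = 0.171 V (the root below V_ov).
I_D = (2.42 − 0.171) / 2.6 = 0.865 mA.

I_D = 0.865 mA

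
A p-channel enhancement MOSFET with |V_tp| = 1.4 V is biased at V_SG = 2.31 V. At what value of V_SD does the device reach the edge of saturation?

V_SD,sat = 0.910 V

The boundary between triode and saturation is V_SD = V_SG − |V_tp| = V_ov.
V_ov = 2.31 − 1.4 = 0.91 V.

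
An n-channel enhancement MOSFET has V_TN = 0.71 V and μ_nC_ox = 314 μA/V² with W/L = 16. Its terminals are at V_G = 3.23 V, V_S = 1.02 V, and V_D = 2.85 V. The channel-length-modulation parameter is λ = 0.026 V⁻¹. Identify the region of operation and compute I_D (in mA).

V_GS = V_G − V_S = 3.23 − 1.02 = 2.21 V; V_DS = V_D − V_S = 2.85 − 1.02 = 1.83 V.
k_n = μ_nC_ox · (W/L) = 5.024 mA/V².
V_ov = V_GS − V_TN = 2.21 − 0.71 = 1.5 V.
Since V_DS = 1.83 V ≥ V_ov = 1.5 V, the device is in saturation.
I_D = ½ k_n V_ov² (1 + λ V_DS) = 0.5 × 5.024 × 1.5² × (1 + 0.026 × 1.83) = 5.92 mA.

Saturation; I_D = 5.92 mA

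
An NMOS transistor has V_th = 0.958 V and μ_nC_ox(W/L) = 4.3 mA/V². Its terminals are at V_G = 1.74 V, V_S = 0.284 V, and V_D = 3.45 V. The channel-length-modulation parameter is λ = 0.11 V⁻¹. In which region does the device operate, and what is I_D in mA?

Saturation; I_D = 0.719 mA

V_GS = V_G − V_S = 1.74 − 0.284 = 1.46 V; V_DS = V_D − V_S = 3.45 − 0.284 = 3.17 V.
V_ov = V_GS − V_th = 1.46 − 0.958 = 0.498 V.
Since V_DS = 3.17 V ≥ V_ov = 0.498 V, the device is in saturation.
I_D = ½ k_n V_ov² (1 + λ V_DS) = 0.5 × 4.3 × 0.498² × (1 + 0.11 × 3.17) = 0.719 mA.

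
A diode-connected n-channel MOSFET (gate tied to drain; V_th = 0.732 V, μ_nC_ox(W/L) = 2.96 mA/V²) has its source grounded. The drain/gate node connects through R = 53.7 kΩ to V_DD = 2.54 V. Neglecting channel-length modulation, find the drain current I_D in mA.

I_D = 0.0310 mA

With gate tied to drain, V_GS = V_DS ≥ V_GS − V_th, so the device is in saturation.
KCL at the drain: ½ k_n (V_GS − V_th)² = (V_DD − V_GS)/R.
Let x = V_GS − 0.732. Then 79.5 x² + x − 1.808 = 0, giving x = 0.145 V (positive root), so V_GS = 0.877 V.
I_D = (V_DD − V_GS)/R = (2.54 − 0.877) / 53.7 = 0.031 mA.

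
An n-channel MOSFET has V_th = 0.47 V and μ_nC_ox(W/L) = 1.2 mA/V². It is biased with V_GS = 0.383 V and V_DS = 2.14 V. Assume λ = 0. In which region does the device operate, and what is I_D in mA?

V_GS = 0.383 V < V_th = 0.47 V, so the transistor is in cutoff.

Cutoff; I_D = 0 mA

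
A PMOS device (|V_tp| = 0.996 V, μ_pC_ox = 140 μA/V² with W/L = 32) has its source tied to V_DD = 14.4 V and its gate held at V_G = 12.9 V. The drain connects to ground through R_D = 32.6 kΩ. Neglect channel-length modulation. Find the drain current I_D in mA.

I_D = 0.434 mA

V_SG = V_DD − V_G = 14.4 − 12.9 = 1.5 V, so V_ov = 1.5 − 0.996 = 0.504 V.
k_p = μ_pC_ox · (W/L) = 4.48 mA/V².
Assume saturation: I_D = ½ k_p V_ov² = 0.5 × 4.48 × 0.504² = 0.569 mA, giving V_SD = V_DD − I_D R_D = 14.4 − 0.569 × 32.6 = -4.15 V.
But -4.15 V < V_ov = 0.504 V, so the device is actually in triode.
In triode I_D = k_p[V_ov V_SD − ½ V_SD²] and I_D = (V_DD − V_SD)/R_D. Equating: 73 V_SD² − 74.61 V_SD + 14.4 = 0, giving V_SD = 0.258 V (the root below V_ov).
I_D = (14.4 − 0.258) / 32.6 = 0.434 mA.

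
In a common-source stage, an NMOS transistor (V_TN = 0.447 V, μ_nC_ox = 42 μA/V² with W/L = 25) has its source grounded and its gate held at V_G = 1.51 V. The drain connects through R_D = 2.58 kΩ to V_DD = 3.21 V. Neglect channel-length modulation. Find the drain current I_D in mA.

V_GS = V_G = 1.51 V, so V_ov = 1.51 − 0.447 = 1.06 V.
k_n = μ_nC_ox · (W/L) = 1.05 mA/V².
Assume saturation: I_D = ½ k_n V_ov² = 0.5 × 1.05 × 1.06² = 0.593 mA, giving V_DS = V_DD − I_D R_D = 3.21 − 0.593 × 2.58 = 1.68 V.
V_DS = 1.68 V ≥ V_ov = 1.06 V, confirming saturation.

I_D = 0.593 mA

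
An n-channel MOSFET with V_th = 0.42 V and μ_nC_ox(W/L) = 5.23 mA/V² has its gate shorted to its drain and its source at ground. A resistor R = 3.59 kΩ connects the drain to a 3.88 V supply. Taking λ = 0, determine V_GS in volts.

V_GS = 0.976 V

With gate tied to drain, V_GS = V_DS ≥ V_GS − V_th, so the device is in saturation.
KCL at the drain: ½ k_n (V_GS − V_th)² = (V_DD − V_GS)/R.
Let x = V_GS − 0.42. Then 9.39 x² + x − 3.46 = 0, giving x = 0.556 V (positive root), so V_GS = 0.976 V.
I_D = (V_DD − V_GS)/R = (3.88 − 0.976) / 3.59 = 0.809 mA.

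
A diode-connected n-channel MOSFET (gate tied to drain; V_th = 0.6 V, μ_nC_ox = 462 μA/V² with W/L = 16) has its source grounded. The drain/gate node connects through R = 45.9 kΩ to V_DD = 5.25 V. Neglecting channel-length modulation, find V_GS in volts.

V_GS = 0.763 V

With gate tied to drain, V_GS = V_DS ≥ V_GS − V_th, so the device is in saturation.
k_n = μ_nC_ox · (W/L) = 7.392 mA/V².
KCL at the drain: ½ k_n (V_GS − V_th)² = (V_DD − V_GS)/R.
Let x = V_GS − 0.6. Then 170 x² + x − 4.65 = 0, giving x = 0.163 V (positive root), so V_GS = 0.763 V.
I_D = (V_DD − V_GS)/R = (5.25 − 0.763) / 45.9 = 0.0978 mA.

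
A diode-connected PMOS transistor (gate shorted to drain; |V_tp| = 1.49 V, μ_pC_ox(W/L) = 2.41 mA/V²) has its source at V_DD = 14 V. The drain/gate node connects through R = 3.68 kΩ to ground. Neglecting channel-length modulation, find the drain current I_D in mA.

With gate tied to drain, V_SG = V_SD ≥ V_SG − |V_tp|, so the device is in saturation.
KCL at the drain: ½ k_p (V_SG − |V_tp|)² = (V_DD − V_SG)/R.
Let x = V_SG − 1.49. Then 4.43 x² + x − 12.51 = 0, giving x = 1.57 V (positive root), so V_SG = 3.06 V.
I_D = (V_DD − V_SG)/R = (14 − 3.06) / 3.68 = 2.97 mA.

I_D = 2.97 mA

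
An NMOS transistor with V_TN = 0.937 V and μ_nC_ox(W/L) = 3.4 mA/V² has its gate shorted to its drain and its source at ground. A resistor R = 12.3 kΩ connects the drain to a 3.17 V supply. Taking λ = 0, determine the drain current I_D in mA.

I_D = 0.157 mA

With gate tied to drain, V_GS = V_DS ≥ V_GS − V_TN, so the device is in saturation.
KCL at the drain: ½ k_n (V_GS − V_TN)² = (V_DD − V_GS)/R.
Let x = V_GS − 0.937. Then 20.9 x² + x − 2.233 = 0, giving x = 0.304 V (positive root), so V_GS = 1.24 V.
I_D = (V_DD − V_GS)/R = (3.17 − 1.24) / 12.3 = 0.157 mA.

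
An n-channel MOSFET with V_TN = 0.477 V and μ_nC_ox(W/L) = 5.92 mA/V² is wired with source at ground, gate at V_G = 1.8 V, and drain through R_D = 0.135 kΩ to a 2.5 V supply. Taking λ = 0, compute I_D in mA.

V_GS = V_G = 1.8 V, so V_ov = 1.8 − 0.477 = 1.32 V.
Assume saturation: I_D = ½ k_n V_ov² = 0.5 × 5.92 × 1.32² = 5.18 mA, giving V_DS = V_DD − I_D R_D = 2.5 − 5.18 × 0.135 = 1.8 V.
V_DS = 1.8 V ≥ V_ov = 1.32 V, confirming saturation.

I_D = 5.18 mA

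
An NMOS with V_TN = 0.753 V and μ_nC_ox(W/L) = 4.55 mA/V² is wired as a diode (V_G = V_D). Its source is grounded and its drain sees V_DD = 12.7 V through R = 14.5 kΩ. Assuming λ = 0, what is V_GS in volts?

With gate tied to drain, V_GS = V_DS ≥ V_GS − V_TN, so the device is in saturation.
KCL at the drain: ½ k_n (V_GS − V_TN)² = (V_DD − V_GS)/R.
Let x = V_GS − 0.753. Then 33 x² + x − 11.95 = 0, giving x = 0.587 V (positive root), so V_GS = 1.34 V.
I_D = (V_DD − V_GS)/R = (12.7 − 1.34) / 14.5 = 0.783 mA.

V_GS = 1.34 V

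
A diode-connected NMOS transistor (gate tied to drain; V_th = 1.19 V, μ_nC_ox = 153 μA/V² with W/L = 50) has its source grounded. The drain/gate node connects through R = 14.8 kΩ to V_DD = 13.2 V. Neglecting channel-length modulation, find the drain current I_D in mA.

With gate tied to drain, V_GS = V_DS ≥ V_GS − V_th, so the device is in saturation.
k_n = μ_nC_ox · (W/L) = 7.65 mA/V².
KCL at the drain: ½ k_n (V_GS − V_th)² = (V_DD − V_GS)/R.
Let x = V_GS − 1.19. Then 56.6 x² + x − 12.01 = 0, giving x = 0.452 V (positive root), so V_GS = 1.64 V.
I_D = (V_DD − V_GS)/R = (13.2 − 1.64) / 14.8 = 0.781 mA.

I_D = 0.781 mA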